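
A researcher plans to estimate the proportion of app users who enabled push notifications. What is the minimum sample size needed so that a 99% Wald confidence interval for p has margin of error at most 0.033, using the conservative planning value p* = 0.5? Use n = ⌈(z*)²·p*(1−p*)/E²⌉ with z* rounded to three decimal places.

For 99% confidence, z* = 2.576.
p*(1−p*) = 0.2500.
(z*)²·p*(1−p*)/E² = 6.635776·0.2500/0.001089 = 1523.365.
Rounding up, n = 1524.

n = 1524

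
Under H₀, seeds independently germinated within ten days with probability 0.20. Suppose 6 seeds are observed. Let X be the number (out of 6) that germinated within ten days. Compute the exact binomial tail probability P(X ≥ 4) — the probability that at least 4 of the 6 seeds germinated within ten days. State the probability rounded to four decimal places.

P = 0.0170

X is binomial with n = 6 and p = 0.20.
P(X ≥ 4) = C(6,4)·0.20^4·0.80^2 + C(6,5)·0.20^5·0.80^1 + C(6,6)·0.20^6·0.80^0.
= 0.015360 + 0.001536 + 0.000064 = 0.0170.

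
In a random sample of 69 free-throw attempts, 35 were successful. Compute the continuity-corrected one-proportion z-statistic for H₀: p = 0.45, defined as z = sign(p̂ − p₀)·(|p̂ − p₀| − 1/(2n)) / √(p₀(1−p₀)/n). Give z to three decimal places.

p̂ = 35/69 = 0.50725. p̂ − p₀ = 0.057246.
Continuity correction 1/(2n) = 1/138 = 0.007246.
Corrected numerator: |0.057246| − 0.007246 = 0.050000.
Null standard error: √(0.45·0.55/69) = √0.003586957 = 0.059891.
z = +0.050000/0.059891 = 0.835.

z = 0.835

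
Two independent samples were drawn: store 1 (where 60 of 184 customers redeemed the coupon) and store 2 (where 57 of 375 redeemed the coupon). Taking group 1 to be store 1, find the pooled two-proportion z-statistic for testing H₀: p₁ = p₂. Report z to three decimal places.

Sample proportions: p̂₁ = 60/184 = 0.32609 and p̂₂ = 57/375 = 0.15200.
Pooled p̂ = (60+57)/(184+375) = 117/559 = 0.20930.
SE = √[p̂(1−p̂)(1/n₁+1/n₂)] = √[0.20930·0.79070·(1/184+1/375)] ≈ 0.036616.
z = 0.17409/0.036616 = 4.754.

z = 4.754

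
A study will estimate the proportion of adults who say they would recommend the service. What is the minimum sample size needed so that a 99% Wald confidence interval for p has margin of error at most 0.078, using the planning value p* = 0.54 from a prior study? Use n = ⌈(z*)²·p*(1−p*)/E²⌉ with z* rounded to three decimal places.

n = 271

The 99% critical value is z* = 2.576.
p*(1−p*) = 0.54·0.46 = 0.2484.
(z*)²·p*(1−p*)/E² = 6.635776·0.2484/0.006084 = 270.928.
⌈270.928⌉ = 271.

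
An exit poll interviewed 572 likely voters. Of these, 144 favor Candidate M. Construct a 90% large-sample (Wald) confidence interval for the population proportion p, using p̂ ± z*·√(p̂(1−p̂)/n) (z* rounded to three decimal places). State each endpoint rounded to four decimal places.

Sample proportion p̂ = 144/572 = 0.25175.
SE = √(p̂(1−p̂)/n) = √(0.188371/572) = 0.018147.
For 90% confidence, z* = 1.645.
Margin = 1.645·0.018147 = 0.02985.
CI: 0.25175 ± 0.02985 = (0.2219, 0.2816).

(0.2219, 0.2816)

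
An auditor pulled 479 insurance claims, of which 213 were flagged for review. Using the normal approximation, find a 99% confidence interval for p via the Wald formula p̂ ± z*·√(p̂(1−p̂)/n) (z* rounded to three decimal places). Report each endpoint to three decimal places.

With x = 213 successes in n = 479, p̂ = 0.44468.
Standard error of p̂: √(0.246939/479) = √0.000515531 = 0.022705.
The 99% critical value is z* = 2.576.
Margin of error: 2.576 × 0.022705 = 0.05849.
So the interval runs from 0.386 to 0.503.

(0.386, 0.503)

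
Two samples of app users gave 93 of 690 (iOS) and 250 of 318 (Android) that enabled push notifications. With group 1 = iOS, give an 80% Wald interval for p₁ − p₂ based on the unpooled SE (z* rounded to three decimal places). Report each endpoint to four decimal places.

(-0.6852, -0.6175)

p̂₁ = 0.13478, p̂₂ = 0.78616, so the observed difference is -0.65138.
SE = √(0.000169009 + 0.000528649) = √0.000697658 = 0.026413.
For 80% confidence, z* = 1.282. Margin of error = 0.03386.
So the interval runs from -0.6852 to -0.6175.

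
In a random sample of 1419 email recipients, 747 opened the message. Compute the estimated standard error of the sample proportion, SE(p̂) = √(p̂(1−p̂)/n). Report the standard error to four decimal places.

SE = 0.0133

p̂ = 747/1419 = 0.52643.
p̂(1−p̂) = 0.52643·0.47357 = 0.249301.
Dividing by n and taking the root: √0.000175688 = 0.0133.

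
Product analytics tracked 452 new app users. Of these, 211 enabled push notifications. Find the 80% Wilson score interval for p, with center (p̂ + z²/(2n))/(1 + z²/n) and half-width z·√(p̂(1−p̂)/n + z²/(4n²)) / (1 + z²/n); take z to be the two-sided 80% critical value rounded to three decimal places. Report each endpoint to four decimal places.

(0.4369, 0.4970)

Here p̂ = 211/452 = 0.46681 and z = 1.282 (z² = 1.643524).
1 + z²/n = 1.003636.
Center = (0.46681 + 0.001818)/1.003636 = 0.46693.
Radicand: p̂(1−p̂)/n + z²/(4n²) = 0.000550661 + 0.000002011 = 0.000552672.
Half-width = 1.282·√0.000552672/1.003636 = 0.03003.
Interval: 0.46693 ± 0.03003 → (0.4369, 0.4970).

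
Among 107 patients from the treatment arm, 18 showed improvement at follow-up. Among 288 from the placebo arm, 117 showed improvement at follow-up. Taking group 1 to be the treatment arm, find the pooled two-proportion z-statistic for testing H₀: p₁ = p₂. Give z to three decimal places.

Sample proportions: p̂₁ = 18/107 = 0.16822 and p̂₂ = 117/288 = 0.40625.
Pooled p̂ = (18+117)/(107+288) = 135/395 = 0.34177.
SE = √[p̂(1−p̂)(1/n₁+1/n₂)] = √[0.34177·0.65823·(1/107+1/288)] ≈ 0.053699.
z = -0.23803/0.053699 = -4.433.

z = -4.433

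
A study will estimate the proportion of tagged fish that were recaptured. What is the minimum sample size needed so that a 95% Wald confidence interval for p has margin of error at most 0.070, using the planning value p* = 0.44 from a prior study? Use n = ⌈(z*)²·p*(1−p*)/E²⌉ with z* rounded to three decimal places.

n = 194

z* = 1.960 at the 95% level.
p*(1−p*) = 0.2464.
Required n before rounding: 3.841600 × 0.2464 / 0.070² = 193.178.
⌈193.178⌉ = 194.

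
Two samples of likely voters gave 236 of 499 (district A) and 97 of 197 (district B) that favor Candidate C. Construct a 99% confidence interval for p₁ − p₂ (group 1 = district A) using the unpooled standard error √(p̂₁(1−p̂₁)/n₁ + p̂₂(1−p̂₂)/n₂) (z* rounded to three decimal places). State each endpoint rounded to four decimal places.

p̂₁ = 0.47295, p̂₂ = 0.49239, so the observed difference is -0.01944.
Unpooled SE = √(p̂₁(1−p̂₁)/n₁ + p̂₂(1−p̂₂)/n₂) = √(0.000499535 + 0.001268741) = 0.042051.
The 99% critical value is z* = 2.576. Margin of error = 0.10832.
Interval: -0.01944 ± 0.10832 → (-0.1278, 0.0889).

(-0.1278, 0.0889)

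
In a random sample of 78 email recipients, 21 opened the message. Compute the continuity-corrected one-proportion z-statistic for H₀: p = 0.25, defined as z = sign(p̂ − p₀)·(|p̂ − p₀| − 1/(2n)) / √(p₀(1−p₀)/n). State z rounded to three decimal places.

The sample proportion is 21/78 = 0.26923. p̂ − p₀ = 0.019231.
1/(2n) = 0.006410.
Corrected numerator: |0.019231| − 0.006410 = 0.012821.
SE₀ = √(0.25·0.75/78) = 0.049029.
z = +0.012821/0.049029 = 0.261.

z = 0.261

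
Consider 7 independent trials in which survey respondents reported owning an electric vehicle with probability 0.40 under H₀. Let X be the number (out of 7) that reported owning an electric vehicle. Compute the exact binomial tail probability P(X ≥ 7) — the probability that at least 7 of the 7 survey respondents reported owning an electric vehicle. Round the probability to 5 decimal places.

P = 0.00164

X ~ Binomial(n=7, p=0.40).
P(X ≥ 7) = C(7,7)·0.40^7·0.60^0.
= 0.001638 = 0.00164.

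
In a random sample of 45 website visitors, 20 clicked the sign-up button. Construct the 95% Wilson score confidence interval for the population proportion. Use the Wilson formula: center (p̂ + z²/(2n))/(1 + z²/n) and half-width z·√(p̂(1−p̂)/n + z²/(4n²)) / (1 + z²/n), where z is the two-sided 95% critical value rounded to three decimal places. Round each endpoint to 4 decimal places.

(0.3094, 0.5882)

Here p̂ = 20/45 = 0.44444 and z = 1.960 (z² = 3.841600).
1 + z²/n = 1.085369.
Center = (0.44444 + 0.042684)/1.085369 = 0.44881.
Radicand: p̂(1−p̂)/n + z²/(4n²) = 0.005486968 + 0.000474272 = 0.005961240.
Half-width = 1.960·√0.005961240/1.085369 = 0.13943.
CI: 0.44881 ± 0.13943 = (0.3094, 0.5882).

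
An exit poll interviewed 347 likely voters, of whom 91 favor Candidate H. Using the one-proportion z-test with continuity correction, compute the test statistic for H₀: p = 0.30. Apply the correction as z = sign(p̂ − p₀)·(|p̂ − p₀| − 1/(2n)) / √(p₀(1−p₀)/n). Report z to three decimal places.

The sample proportion is 91/347 = 0.26225. p̂ − p₀ = -0.037752.
1/(2n) = 0.001441.
Corrected numerator: |-0.037752| − 0.001441 = 0.036311.
SE₀ = √(0.30·0.70/347) = 0.024601.
z = −0.036311/0.024601 = -1.476.

z = -1.476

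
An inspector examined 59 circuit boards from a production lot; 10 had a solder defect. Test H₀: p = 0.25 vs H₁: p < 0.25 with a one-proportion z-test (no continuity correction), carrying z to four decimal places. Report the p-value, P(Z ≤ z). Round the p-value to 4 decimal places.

With x = 10 successes in n = 59, p̂ = 0.16949.
SE₀ = √(0.25·0.75/59) = 0.056373.
Test statistic (full precision, shown to 4 dp): z = (10/59 − 0.25)/SE₀ ≈ -1.4281.
From the standard normal, P(Z ≤ z) = 0.0766.

p-value = 0.0766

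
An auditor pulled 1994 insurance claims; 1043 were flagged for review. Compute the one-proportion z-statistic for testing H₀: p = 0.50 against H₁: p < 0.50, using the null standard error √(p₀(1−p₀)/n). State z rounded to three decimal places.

Sample proportion p̂ = 1043/1994 = 0.52307.
Null standard error: √(0.50·0.50/1994) = √0.000125376 = 0.011197.
z = (p̂ − p₀)/SE = (0.52307 − 0.50)/0.011197 = 2.060.

z = 2.060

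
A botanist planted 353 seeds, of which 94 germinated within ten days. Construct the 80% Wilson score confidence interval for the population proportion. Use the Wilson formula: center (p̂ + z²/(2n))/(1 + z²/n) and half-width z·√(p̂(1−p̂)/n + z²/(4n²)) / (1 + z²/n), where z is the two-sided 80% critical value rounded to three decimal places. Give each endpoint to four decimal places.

Here p̂ = 94/353 = 0.26629 and z = 1.282 (z² = 1.643524).
Denominator 1 + z²/n = 1 + 1.643524/353 = 1.004656.
Adjusted center: (0.26629 + z²/(2n))/1.004656 = 0.26737.
Radicand: p̂(1−p̂)/n + z²/(4n²) = 0.000553482 + 0.000003297 = 0.000556779.
Half-width = z·√(radicand)/denom = 1.282·0.023596/1.004656 = 0.03011.
CI: 0.26737 ± 0.03011 = (0.2373, 0.2975).

(0.2373, 0.2975)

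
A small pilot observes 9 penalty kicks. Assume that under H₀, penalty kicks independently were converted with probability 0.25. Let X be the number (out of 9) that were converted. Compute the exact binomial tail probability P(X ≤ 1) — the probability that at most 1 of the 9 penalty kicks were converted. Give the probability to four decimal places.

P = 0.3003

X is binomial with n = 9 and p = 0.25.
P(X ≤ 1) = C(9,0)·0.25^0·0.75^9 + C(9,1)·0.25^1·0.75^8.
= 0.075085 + 0.225254 = 0.3003.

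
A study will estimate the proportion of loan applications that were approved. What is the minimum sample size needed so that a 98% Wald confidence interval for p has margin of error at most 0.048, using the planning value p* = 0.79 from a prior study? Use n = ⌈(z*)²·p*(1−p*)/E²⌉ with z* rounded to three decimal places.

n = 390

z* = 2.326 at the 98% level.
p*(1−p*) = 0.79·0.21 = 0.1659.
Required n before rounding: 5.410276 × 0.1659 / 0.048² = 389.568.
Rounding up, n = 390.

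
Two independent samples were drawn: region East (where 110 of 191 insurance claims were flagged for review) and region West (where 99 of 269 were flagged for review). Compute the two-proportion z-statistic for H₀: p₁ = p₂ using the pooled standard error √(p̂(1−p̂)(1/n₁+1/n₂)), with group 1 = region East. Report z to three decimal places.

p̂₁ = 110/191 = 0.57592, p̂₂ = 99/269 = 0.36803.
Pooled p̂ = (110+99)/(191+269) = 209/460 = 0.45435.
SE = √[p̂(1−p̂)(1/n₁+1/n₂)] = √[0.45435·0.54565·(1/191+1/269)] ≈ 0.047113.
z = 0.20789/0.047113 = 4.413.

z = 4.413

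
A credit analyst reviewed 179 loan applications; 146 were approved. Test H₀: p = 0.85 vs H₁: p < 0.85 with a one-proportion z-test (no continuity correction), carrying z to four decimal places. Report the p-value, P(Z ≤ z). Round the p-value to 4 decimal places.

p-value = 0.0990

The sample proportion is 146/179 = 0.81564.
Under H₀, SE = √(p₀(1−p₀)/n) = √(0.85·0.15/179) = √0.000712291 = 0.026689.
Test statistic (full precision, shown to 4 dp): z = (146/179 − 0.85)/SE₀ ≈ -1.2873.
p-value = P(Z ≤ z) with z = -1.2873 → 0.0990.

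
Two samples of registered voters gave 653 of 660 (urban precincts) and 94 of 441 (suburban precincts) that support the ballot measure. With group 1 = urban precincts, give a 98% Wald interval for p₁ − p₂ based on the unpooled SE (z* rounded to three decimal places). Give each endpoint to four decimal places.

p̂₁ = 0.98939, p̂₂ = 0.21315, so the observed difference is 0.77624.
Unpooled SE = √(p̂₁(1−p̂₁)/n₁ + p̂₂(1−p̂₂)/n₂) = √(0.000015899 + 0.000380313) = 0.019905.
For 98% confidence, z* = 2.326. Margin = 2.326·0.019905 = 0.04630.
CI: 0.77624 ± 0.04630 = (0.7299, 0.8225).

(0.7299, 0.8225)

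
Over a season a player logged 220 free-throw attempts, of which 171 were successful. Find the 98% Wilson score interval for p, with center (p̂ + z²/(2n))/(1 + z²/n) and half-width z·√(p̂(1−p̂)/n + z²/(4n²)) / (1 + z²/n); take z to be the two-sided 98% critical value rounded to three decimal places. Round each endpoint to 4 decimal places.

Here p̂ = 171/220 = 0.77727 and z = 2.326 (z² = 5.410276).
1 + z²/n = 1.024592.
Adjusted center: (0.77727 + z²/(2n))/1.024592 = 0.77062.
Radicand: p̂(1−p̂)/n + z²/(4n²) = 0.000786908 + 0.000027946 = 0.000814854.
Half-width = z·√(radicand)/denom = 2.326·0.028546/1.024592 = 0.06480.
So the interval runs from 0.7058 to 0.8354.

(0.7058, 0.8354)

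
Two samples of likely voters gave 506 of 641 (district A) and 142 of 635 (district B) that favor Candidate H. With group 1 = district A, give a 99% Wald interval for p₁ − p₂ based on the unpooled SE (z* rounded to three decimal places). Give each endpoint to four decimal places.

p̂₁ = 0.78939, p̂₂ = 0.22362, so the observed difference is 0.56577.
Unpooled SE = √(p̂₁(1−p̂₁)/n₁ + p̂₂(1−p̂₂)/n₂) = √(0.000259364 + 0.000273410) = 0.023082.
For 99% confidence, z* = 2.576. Margin of error = 0.05946.
Interval: 0.56577 ± 0.05946 → (0.5063, 0.6252).

(0.5063, 0.6252)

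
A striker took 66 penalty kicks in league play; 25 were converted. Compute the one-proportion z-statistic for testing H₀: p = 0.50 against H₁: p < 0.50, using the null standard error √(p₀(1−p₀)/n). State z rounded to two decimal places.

Sample proportion p̂ = 25/66 = 0.37879.
Under H₀, SE = √(p₀(1−p₀)/n) = √(0.50·0.50/66) = √0.003787879 = 0.061546.
z = (p̂ − p₀)/SE = (0.37879 − 0.50)/0.061546 = -1.97.

z = -1.97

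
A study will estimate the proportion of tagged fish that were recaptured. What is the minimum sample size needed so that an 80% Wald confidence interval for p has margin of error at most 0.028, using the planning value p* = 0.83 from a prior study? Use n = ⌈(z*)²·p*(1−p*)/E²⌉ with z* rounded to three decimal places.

n = 296

z* = 1.282 at the 80% level.
p*(1−p*) = 0.83·0.17 = 0.1411.
(z*)²·p*(1−p*)/E² = 1.643524·0.1411/0.000784 = 295.792.
⌈295.792⌉ = 296.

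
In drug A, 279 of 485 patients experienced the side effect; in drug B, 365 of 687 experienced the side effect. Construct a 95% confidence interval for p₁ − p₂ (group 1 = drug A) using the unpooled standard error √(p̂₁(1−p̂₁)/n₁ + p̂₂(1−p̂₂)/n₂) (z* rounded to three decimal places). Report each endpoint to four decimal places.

p̂₁ = 279/485 = 0.57526, p̂₂ = 365/687 = 0.53130; p̂₁ − p̂₂ = 0.04396.
SE = √(0.000503786 + 0.000362475) = √0.000866261 = 0.029432.
The 95% critical value is z* = 1.960. Margin = 1.960·0.029432 = 0.05769.
CI: 0.04396 ± 0.05769 = (-0.0137, 0.1016).

(-0.0137, 0.1016)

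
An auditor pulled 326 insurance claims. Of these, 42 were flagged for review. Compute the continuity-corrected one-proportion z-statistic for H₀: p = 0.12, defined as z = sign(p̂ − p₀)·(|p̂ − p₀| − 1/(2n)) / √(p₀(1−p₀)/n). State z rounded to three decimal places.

z = 0.406

Sample proportion p̂ = 42/326 = 0.12883. p̂ − p₀ = 0.008834.
Continuity correction 1/(2n) = 1/652 = 0.001534.
Corrected numerator: |0.008834| − 0.001534 = 0.007300.
SE₀ = √(0.12·0.88/326) = 0.017998.
z = +0.007300/0.017998 = 0.406.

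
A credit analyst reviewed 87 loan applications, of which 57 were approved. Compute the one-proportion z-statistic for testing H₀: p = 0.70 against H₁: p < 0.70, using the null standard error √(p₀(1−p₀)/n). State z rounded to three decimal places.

z = -0.912

The sample proportion is 57/87 = 0.65517.
Null standard error: √(0.70·0.30/87) = √0.002413793 = 0.049130.
z = (p̂ − p₀)/SE = (0.65517 − 0.70)/0.049130 = -0.912.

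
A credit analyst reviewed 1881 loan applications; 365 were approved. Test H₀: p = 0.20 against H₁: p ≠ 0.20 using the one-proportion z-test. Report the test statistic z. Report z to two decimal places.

The sample proportion is 365/1881 = 0.19405.
Null standard error: √(0.20·0.80/1881) = √0.000085061 = 0.009223.
Test statistic: z = -0.00595/0.009223 = -0.65.

z = -0.65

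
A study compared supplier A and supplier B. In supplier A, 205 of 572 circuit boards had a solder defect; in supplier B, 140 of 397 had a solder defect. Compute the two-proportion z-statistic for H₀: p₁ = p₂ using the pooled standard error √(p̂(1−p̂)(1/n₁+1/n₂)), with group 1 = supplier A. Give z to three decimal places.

Sample proportions: p̂₁ = 205/572 = 0.35839 and p̂₂ = 140/397 = 0.35264.
Pooling: p̂ = 345/969 = 0.35604.
Pooled SE = √[0.2292747·0.00426714] ≈ 0.031279.
z = 0.00575/0.031279 = 0.184.

z = 0.184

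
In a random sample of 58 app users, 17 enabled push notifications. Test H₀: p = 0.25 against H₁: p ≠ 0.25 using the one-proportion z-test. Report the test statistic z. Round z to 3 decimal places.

p̂ = 17/58 = 0.29310.
Null standard error: √(0.25·0.75/58) = √0.003232759 = 0.056857.
z = (p̂ − p₀)/SE = (0.29310 − 0.25)/0.056857 = 0.758.

z = 0.758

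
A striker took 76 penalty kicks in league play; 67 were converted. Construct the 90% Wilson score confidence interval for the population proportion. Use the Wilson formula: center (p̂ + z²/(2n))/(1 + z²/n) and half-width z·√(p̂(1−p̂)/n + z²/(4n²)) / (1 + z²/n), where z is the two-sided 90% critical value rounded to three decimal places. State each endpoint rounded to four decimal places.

p̂ = 67/76 = 0.88158; z = 1.645, so z² = 2.706025.
1 + z²/n = 1.035606.
Center = (0.88158 + 0.017803)/1.035606 = 0.86846.
Radicand: p̂(1−p̂)/n + z²/(4n²) = 0.001373651 + 0.000117124 = 0.001490775.
Half-width = z·√(radicand)/denom = 1.645·0.038611/1.035606 = 0.06133.
CI: 0.86846 ± 0.06133 = (0.8071, 0.9298).

(0.8071, 0.9298)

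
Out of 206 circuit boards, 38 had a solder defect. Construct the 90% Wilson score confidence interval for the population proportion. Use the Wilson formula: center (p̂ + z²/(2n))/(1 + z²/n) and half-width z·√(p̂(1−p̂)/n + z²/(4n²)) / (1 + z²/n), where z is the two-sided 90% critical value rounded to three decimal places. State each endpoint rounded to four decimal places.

Here p̂ = 38/206 = 0.18447 and z = 1.645 (z² = 2.706025).
Denominator 1 + z²/n = 1 + 2.706025/206 = 1.013136.
Adjusted center: (0.18447 + z²/(2n))/1.013136 = 0.18856.
Radicand: p̂(1−p̂)/n + z²/(4n²) = 0.000730283 + 0.000015942 = 0.000746225.
Half-width = z·√(radicand)/denom = 1.645·0.027317/1.013136 = 0.04435.
CI: 0.18856 ± 0.04435 = (0.1442, 0.2329).

(0.1442, 0.2329)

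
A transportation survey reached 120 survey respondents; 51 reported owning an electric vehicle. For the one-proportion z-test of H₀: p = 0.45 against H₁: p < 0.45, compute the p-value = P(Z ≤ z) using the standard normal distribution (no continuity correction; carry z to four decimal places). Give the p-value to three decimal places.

Sample proportion p̂ = 51/120 = 0.42500.
Null standard error: √(0.45·0.55/120) = √0.002062500 = 0.045415.
Test statistic (full precision, shown to 4 dp): z = (51/120 − 0.45)/SE₀ ≈ -0.5505.
From the standard normal, P(Z ≤ z) = 0.291.

p-value = 0.291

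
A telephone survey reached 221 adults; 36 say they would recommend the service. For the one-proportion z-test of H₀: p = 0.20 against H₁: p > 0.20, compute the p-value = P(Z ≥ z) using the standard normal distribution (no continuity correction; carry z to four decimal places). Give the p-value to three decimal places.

With x = 36 successes in n = 221, p̂ = 0.16290.
SE₀ = √(0.20·0.80/221) = 0.026907.
z = (p̂ − p₀)/SE = (36/221 − 0.20)/0.026907 ≈ -1.3790.
p-value = P(Z ≥ z) with z = -1.3790 → 0.916.

p-value = 0.916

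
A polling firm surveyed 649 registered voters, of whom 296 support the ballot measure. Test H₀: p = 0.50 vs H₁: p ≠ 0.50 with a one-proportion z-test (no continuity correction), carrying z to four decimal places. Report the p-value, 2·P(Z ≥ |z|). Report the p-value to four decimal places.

p̂ = 296/649 = 0.45609.
SE₀ = √(0.50·0.50/649) = 0.019627.
z = (p̂ − p₀)/SE = (296/649 − 0.50)/0.019627 ≈ -2.2374.
From the standard normal, 2·P(Z ≥ |z|) = 0.0253.

p-value = 0.0253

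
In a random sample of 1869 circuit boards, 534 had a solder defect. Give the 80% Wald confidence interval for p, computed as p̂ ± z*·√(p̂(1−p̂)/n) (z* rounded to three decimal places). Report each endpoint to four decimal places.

Sample proportion p̂ = 534/1869 = 0.28571.
Standard error of p̂: √(0.204082/1869) = √0.000109193 = 0.010450.
The 80% critical value is z* = 1.282.
Margin of error: 1.282 × 0.010450 = 0.01340.
So the interval runs from 0.2723 to 0.2991.

(0.2723, 0.2991)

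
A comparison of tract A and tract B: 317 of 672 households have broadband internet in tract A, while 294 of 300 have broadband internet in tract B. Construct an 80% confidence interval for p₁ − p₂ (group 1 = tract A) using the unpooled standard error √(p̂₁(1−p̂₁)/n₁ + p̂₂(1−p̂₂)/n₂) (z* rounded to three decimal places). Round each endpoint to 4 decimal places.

p̂₁ = 0.47173, p̂₂ = 0.98000, so the observed difference is -0.50827.
SE = √(0.000370834 + 0.000065333) = √0.000436167 = 0.020885.
For 80% confidence, z* = 1.282. Margin = 1.282·0.020885 = 0.02677.
So the interval runs from -0.5350 to -0.4815.

(-0.5350, -0.4815)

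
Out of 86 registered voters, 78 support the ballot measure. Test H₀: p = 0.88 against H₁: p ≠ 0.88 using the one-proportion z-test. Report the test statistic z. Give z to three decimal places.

z = 0.770

p̂ = 78/86 = 0.90698.
SE₀ = √(0.88·0.12/86) = 0.035042.
Test statistic: z = 0.02698/0.035042 = 0.770.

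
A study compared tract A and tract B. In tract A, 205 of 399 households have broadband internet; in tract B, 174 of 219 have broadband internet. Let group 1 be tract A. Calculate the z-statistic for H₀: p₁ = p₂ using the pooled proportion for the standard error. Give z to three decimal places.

Sample proportions: p̂₁ = 205/399 = 0.51378 and p̂₂ = 174/219 = 0.79452.
Pooling: p̂ = 379/618 = 0.61327.
Pooled SE = √[0.2371702·0.00707248] ≈ 0.040956.
z = (p̂₁ − p̂₂)/SE = (0.51378 − 0.79452)/0.040956 = -0.28074/0.040956 = -6.855.

z = -6.855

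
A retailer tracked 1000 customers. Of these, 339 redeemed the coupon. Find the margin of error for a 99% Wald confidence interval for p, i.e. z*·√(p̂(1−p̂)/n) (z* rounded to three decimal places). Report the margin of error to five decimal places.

p̂ = 339/1000 = 0.33900.
SE(p̂) = √(0.33900·0.66100/1000) = 0.014969.
The 99% critical value is z* = 2.576.
ME = 2.576·0.014969 = 0.03856.

ME = 0.03856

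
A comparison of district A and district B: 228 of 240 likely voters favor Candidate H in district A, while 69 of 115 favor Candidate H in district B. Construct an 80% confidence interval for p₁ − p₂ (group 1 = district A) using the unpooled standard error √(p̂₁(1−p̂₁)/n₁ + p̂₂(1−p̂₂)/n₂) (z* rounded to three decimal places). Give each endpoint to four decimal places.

p̂₁ = 0.95000, p̂₂ = 0.60000, so the observed difference is 0.35000.
SE = √(0.000197917 + 0.002086957) = √0.002284874 = 0.047800.
The 80% critical value is z* = 1.282. Margin = 1.282·0.047800 = 0.06128.
So the interval runs from 0.2887 to 0.4113.

(0.2887, 0.4113)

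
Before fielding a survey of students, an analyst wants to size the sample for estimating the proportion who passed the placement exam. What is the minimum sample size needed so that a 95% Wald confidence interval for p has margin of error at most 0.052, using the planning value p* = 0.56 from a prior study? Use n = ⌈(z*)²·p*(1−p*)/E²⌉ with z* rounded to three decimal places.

n = 351

The 95% critical value is z* = 1.960.
p*(1−p*) = 0.56·0.44 = 0.2464.
(z*)²·p*(1−p*)/E² = 3.841600·0.2464/0.002704 = 350.063.
Rounding up, n = 351.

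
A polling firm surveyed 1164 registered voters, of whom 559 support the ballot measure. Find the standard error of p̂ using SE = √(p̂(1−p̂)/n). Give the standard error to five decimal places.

SE = 0.01464

The sample proportion is 559/1164 = 0.48024.
p̂(1−p̂) = 0.48024·0.51976 = 0.249610.
SE = √(0.249610/1164) = 0.01464.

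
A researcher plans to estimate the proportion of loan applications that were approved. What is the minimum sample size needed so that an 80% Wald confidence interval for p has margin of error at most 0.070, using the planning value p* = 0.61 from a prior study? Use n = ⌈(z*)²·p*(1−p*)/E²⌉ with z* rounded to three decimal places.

The 80% critical value is z* = 1.282.
p*(1−p*) = 0.61·0.39 = 0.2379.
Required n before rounding: 1.643524 × 0.2379 / 0.070² = 79.795.
⌈79.795⌉ = 80.

n = 80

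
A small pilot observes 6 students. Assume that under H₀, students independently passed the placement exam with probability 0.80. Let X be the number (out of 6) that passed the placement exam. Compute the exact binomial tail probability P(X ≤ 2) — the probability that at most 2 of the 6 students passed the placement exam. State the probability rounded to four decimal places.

P = 0.0170

X is binomial with n = 6 and p = 0.80.
P(X ≤ 2) = C(6,0)·0.80^0·0.20^6 + C(6,1)·0.80^1·0.20^5 + C(6,2)·0.80^2·0.20^4.
= 0.000064 + 0.001536 + 0.015360 = 0.0170.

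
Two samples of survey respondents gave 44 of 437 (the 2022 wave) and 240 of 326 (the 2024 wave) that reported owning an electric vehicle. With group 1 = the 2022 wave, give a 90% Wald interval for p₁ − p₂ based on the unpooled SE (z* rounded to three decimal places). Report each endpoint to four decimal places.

(-0.6821, -0.5889)

p̂₁ = 44/437 = 0.10069, p̂₂ = 240/326 = 0.73620; p̂₁ − p̂₂ = -0.63551.
Unpooled SE = √(p̂₁(1−p̂₁)/n₁ + p̂₂(1−p̂₂)/n₂) = √(0.000207205 + 0.000595740) = 0.028336.
The 90% critical value is z* = 1.645. Margin of error = 0.04661.
Interval: -0.63551 ± 0.04661 → (-0.6821, -0.5889).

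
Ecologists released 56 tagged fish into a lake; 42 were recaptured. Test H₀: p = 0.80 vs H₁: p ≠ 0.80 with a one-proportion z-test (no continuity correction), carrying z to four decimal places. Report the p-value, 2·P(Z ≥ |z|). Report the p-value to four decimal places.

Sample proportion p̂ = 42/56 = 0.75000.
Null standard error: √(0.80·0.20/56) = √0.002857143 = 0.053452.
z = (p̂ − p₀)/SE = (42/56 − 0.80)/0.053452 ≈ -0.9354.
From the standard normal, 2·P(Z ≥ |z|) = 0.3496.

p-value = 0.3496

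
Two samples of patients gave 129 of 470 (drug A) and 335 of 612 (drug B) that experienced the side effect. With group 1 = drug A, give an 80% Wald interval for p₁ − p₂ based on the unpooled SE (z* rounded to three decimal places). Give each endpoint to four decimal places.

p̂₁ = 129/470 = 0.27447, p̂₂ = 335/612 = 0.54739; p̂₁ − p̂₂ = -0.27292.
SE = √(0.000423692 + 0.000404828) = √0.000828520 = 0.028784.
For 80% confidence, z* = 1.282. Margin of error = 0.03690.
So the interval runs from -0.3098 to -0.2360.

(-0.3098, -0.2360)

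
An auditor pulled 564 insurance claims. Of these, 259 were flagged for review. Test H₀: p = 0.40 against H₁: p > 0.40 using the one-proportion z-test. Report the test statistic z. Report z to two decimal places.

z = 2.87

With x = 259 successes in n = 564, p̂ = 0.45922.
Null standard error: √(0.40·0.60/564) = √0.000425532 = 0.020628.
Test statistic: z = 0.05922/0.020628 = 2.87.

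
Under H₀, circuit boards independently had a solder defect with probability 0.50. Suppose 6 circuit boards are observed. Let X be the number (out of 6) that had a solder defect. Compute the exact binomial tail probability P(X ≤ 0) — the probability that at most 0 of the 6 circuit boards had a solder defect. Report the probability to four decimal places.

X is binomial with n = 6 and p = 0.50.
P(X ≤ 0) = C(6,0)·0.50^0·0.50^6.
= 0.015625 = 0.0156.

P = 0.0156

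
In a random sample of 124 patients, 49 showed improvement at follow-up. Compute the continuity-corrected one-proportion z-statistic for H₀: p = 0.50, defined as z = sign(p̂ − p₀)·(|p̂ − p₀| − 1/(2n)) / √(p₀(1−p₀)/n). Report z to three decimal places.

z = -2.245

With x = 49 successes in n = 124, p̂ = 0.39516. p̂ − p₀ = -0.104839.
Continuity correction 1/(2n) = 1/248 = 0.004032.
Corrected numerator: |-0.104839| − 0.004032 = 0.100807.
SE₀ = √(0.50·0.50/124) = 0.044901.
z = −0.100807/0.044901 = -2.245.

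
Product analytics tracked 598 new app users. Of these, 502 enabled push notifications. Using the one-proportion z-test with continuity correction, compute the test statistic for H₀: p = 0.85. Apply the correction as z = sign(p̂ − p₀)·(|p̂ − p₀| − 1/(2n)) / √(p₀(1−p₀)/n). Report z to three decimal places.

z = -0.664

With x = 502 successes in n = 598, p̂ = 0.83946. p̂ − p₀ = -0.010535.
Continuity correction 1/(2n) = 1/1196 = 0.000836.
Corrected numerator: |-0.010535| − 0.000836 = 0.009699.
Under H₀, SE = √(p₀(1−p₀)/n) = √(0.85·0.15/598) = √0.000213211 = 0.014602.
z = (−)0.009699/0.014602 = -0.664.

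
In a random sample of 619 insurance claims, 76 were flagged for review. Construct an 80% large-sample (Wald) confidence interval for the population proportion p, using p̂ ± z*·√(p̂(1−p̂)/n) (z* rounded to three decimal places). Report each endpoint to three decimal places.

(0.106, 0.140)

Sample proportion p̂ = 76/619 = 0.12278.
Standard error of p̂: √(0.107704/619) = √0.000173997 = 0.013191.
The 80% critical value is z* = 1.282.
Margin of error: 1.282 × 0.013191 = 0.01691.
CI: 0.12278 ± 0.01691 = (0.106, 0.140).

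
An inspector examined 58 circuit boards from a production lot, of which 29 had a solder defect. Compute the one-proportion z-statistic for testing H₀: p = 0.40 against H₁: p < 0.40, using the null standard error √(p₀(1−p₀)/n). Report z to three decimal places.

Sample proportion p̂ = 29/58 = 0.50000.
Null standard error: √(0.40·0.60/58) = √0.004137931 = 0.064327.
z = (p̂ − p₀)/SE = (0.50000 − 0.40)/0.064327 = 1.555.

z = 1.555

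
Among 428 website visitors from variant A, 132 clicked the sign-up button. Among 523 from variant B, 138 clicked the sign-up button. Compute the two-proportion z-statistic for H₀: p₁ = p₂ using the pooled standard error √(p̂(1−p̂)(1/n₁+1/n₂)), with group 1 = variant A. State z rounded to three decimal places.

Sample proportions: p̂₁ = 132/428 = 0.30841 and p̂₂ = 138/523 = 0.26386.
Pooled p̂ = (132+138)/(428+523) = 270/951 = 0.28391.
SE = √[p̂(1−p̂)(1/n₁+1/n₂)] = √[0.28391·0.71609·(1/428+1/523)] ≈ 0.029390.
z = 0.04455/0.029390 = 1.516.

z = 1.516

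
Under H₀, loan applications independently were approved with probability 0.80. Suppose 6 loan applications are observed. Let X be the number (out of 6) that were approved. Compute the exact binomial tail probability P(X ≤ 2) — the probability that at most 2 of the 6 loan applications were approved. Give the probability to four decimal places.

X is binomial with n = 6 and p = 0.80.
P(X ≤ 2) = C(6,0)·0.80^0·0.20^6 + C(6,1)·0.80^1·0.20^5 + C(6,2)·0.80^2·0.20^4.
= 0.000064 + 0.001536 + 0.015360 = 0.0170.

P = 0.0170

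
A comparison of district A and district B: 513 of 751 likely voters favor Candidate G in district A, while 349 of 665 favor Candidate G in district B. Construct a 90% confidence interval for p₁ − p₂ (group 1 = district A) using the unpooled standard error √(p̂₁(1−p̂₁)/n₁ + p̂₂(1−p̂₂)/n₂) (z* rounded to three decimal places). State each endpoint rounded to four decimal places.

p̂₁ = 513/751 = 0.68309, p̂₂ = 349/665 = 0.52481; p̂₁ − p̂₂ = 0.15828.
Unpooled SE = √(p̂₁(1−p̂₁)/n₁ + p̂₂(1−p̂₂)/n₂) = √(0.000288253 + 0.000375014) = 0.025754.
z* = 1.645 at the 90% level. Margin = 1.645·0.025754 = 0.04237.
Interval: 0.15828 ± 0.04237 → (0.1159, 0.2006).

(0.1159, 0.2006)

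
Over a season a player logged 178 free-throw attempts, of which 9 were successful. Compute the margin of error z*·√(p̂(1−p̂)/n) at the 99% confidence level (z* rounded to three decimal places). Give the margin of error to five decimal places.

ME = 0.04230

With x = 9 successes in n = 178, p̂ = 0.05056.
Standard error of p̂: √(0.048005/178) = √0.000269693 = 0.016422.
z* = 2.576 at the 99% level.
ME = 2.576·0.016422 = 0.04230.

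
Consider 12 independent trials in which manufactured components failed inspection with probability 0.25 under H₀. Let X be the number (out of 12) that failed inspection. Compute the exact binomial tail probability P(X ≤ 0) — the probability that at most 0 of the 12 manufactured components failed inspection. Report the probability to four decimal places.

X ~ Binomial(n=12, p=0.25).
P(X ≤ 0) = C(12,0)·0.25^0·0.75^12.
= 0.031676 = 0.0317.

P = 0.0317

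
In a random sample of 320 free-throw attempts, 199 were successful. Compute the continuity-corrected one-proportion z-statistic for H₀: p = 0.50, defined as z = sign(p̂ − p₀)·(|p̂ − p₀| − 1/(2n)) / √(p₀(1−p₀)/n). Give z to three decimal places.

z = 4.304

Sample proportion p̂ = 199/320 = 0.62187. p̂ − p₀ = 0.121875.
Continuity correction 1/(2n) = 1/640 = 0.001563.
Corrected numerator: |0.121875| − 0.001563 = 0.120312.
SE₀ = √(0.50·0.50/320) = 0.027951.
z = (+)0.120312/0.027951 = 4.304.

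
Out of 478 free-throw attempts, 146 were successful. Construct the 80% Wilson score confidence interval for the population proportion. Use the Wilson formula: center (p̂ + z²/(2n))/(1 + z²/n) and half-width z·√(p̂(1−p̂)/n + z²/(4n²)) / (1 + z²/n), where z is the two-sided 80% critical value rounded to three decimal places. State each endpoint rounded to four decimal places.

(0.2791, 0.3331)

Here p̂ = 146/478 = 0.30544 and z = 1.282 (z² = 1.643524).
1 + z²/n = 1.003438.
Center = (0.30544 + 0.001719)/1.003438 = 0.30611.
Radicand: p̂(1−p̂)/n + z²/(4n²) = 0.000443820 + 0.000001798 = 0.000445618.
Half-width = 1.282·√0.000445618/1.003438 = 0.02697.
Interval: 0.30611 ± 0.02697 → (0.2791, 0.3331).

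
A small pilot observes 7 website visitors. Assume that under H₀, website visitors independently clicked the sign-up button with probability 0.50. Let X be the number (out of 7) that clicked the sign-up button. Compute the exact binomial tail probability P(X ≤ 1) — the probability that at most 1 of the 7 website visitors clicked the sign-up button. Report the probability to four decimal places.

X is binomial with n = 7 and p = 0.50.
P(X ≤ 1) = C(7,0)·0.50^0·0.50^7 + C(7,1)·0.50^1·0.50^6.
= 0.007812 + 0.054688 = 0.0625.

P = 0.0625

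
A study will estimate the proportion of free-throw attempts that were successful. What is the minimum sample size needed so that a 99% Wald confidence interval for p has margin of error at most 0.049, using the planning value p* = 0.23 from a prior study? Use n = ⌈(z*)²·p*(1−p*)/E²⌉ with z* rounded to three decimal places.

n = 490

The 99% critical value is z* = 2.576.
p*(1−p*) = 0.23·0.77 = 0.1771.
Required n before rounding: 6.635776 × 0.1771 / 0.049² = 489.461.
Rounding up, n = 490.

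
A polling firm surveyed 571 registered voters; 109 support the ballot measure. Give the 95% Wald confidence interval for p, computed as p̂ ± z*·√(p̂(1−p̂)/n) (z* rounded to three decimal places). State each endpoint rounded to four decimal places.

p̂ = 109/571 = 0.19089.
Standard error of p̂: √(0.154453/571) = √0.000270496 = 0.016447.
For 95% confidence, z* = 1.960.
Margin of error: 1.960 × 0.016447 = 0.03224.
CI: 0.19089 ± 0.03224 = (0.1587, 0.2231).

(0.1587, 0.2231)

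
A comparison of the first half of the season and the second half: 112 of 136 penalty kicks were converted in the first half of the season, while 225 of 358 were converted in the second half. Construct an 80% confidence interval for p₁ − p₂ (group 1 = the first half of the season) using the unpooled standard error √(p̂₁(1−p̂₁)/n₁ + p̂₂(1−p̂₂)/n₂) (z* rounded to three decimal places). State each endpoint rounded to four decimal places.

(0.1419, 0.2482)

p̂₁ = 0.82353, p̂₂ = 0.62849, so the observed difference is 0.19504.
SE = √(0.001068594 + 0.000652206) = √0.001720800 = 0.041483.
z* = 1.282 at the 80% level. Margin = 1.282·0.041483 = 0.05318.
Interval: 0.19504 ± 0.05318 → (0.1419, 0.2482).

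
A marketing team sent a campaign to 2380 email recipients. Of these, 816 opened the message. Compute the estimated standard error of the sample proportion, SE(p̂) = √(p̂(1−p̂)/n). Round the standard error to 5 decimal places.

SE = 0.00973

With x = 816 successes in n = 2380, p̂ = 0.34286.
p̂(1−p̂) = 0.34286·0.65714 = 0.225307.
Dividing by n and taking the root: √0.000094667 = 0.00973.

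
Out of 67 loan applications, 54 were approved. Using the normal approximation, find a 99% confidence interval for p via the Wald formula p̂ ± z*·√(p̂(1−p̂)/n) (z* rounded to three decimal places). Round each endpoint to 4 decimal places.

The sample proportion is 54/67 = 0.80597.
SE(p̂) = √(0.80597·0.19403/67) = 0.048312.
z* = 2.576 at the 99% level.
Margin of error: 2.576 × 0.048312 = 0.12445.
Interval: 0.80597 ± 0.12445 → (0.6815, 0.9304).

(0.6815, 0.9304)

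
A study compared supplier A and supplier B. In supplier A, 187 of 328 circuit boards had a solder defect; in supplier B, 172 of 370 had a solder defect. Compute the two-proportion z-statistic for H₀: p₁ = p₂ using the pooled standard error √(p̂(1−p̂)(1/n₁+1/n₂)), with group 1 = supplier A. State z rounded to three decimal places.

p̂₁ = 187/328 = 0.57012, p̂₂ = 172/370 = 0.46486.
Pooling: p̂ = 359/698 = 0.51433.
SE = √[p̂(1−p̂)(1/n₁+1/n₂)] = √[0.51433·0.48567·(1/328+1/370)] ≈ 0.037904.
z = 0.10526/0.037904 = 2.777.

z = 2.777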